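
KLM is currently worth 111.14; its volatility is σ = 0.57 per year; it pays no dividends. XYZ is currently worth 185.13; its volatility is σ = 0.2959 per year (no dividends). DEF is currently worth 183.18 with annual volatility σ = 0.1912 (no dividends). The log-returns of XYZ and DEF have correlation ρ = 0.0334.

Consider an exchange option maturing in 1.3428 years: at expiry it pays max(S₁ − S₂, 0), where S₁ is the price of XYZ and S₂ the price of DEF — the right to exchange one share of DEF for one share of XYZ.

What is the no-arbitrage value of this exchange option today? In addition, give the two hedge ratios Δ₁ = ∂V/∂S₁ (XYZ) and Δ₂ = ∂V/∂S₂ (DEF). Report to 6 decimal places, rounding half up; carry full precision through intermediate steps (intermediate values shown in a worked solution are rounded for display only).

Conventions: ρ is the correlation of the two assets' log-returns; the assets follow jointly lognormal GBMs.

exchange price = 30.319565
Δ1 = 0.589917
Δ2 = -0.430679

σ_eff = √(σ₁² + σ₂² − 2ρσ₁σ₂) = √(0.2959² + 0.1912² − 2·0.0334·0.2959·0.1912) = 0.346893
d₁ = (ln(S₁/S₂) + (q₂ − q₁ + σ_eff²/2)T) / (σ_eff√T) = (ln(185.13/183.18) + (0.0 − 0.0 + 0.060167)·1.3428) / 0.401977 = 0.227331
d₂ = d₁ − σ_eff√T = 0.227331 − 0.401977 = -0.174646
N(d₁) = 0.589917,  N(d₂) = 0.430679
V = S₁·e^{−q₁T}·N(d₁) − S₂·e^{−q₂T}·N(d₂) = 109.211298 − 78.891733 = 30.319565
Key observation: the rate r is irrelevant here: denominating values in DEF turns the exchange into a ratio option on S₁/S₂, and discounting at r drops out.
Δ₁ = e^{−q₁T}·N(d₁) = 0.589917;  Δ₂ = −e^{−q₂T}·N(d₂) = -0.430679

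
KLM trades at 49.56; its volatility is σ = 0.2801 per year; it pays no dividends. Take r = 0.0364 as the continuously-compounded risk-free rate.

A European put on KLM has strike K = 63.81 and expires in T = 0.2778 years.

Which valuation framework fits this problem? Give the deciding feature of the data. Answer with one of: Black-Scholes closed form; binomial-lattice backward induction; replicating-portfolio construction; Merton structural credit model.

Key observation: with KLM following a GBM at constant σ and r, the European put struck at 63.81 prices in closed form — nothing here needs a stepwise model or a balance sheet.

framework: Black-Scholes closed form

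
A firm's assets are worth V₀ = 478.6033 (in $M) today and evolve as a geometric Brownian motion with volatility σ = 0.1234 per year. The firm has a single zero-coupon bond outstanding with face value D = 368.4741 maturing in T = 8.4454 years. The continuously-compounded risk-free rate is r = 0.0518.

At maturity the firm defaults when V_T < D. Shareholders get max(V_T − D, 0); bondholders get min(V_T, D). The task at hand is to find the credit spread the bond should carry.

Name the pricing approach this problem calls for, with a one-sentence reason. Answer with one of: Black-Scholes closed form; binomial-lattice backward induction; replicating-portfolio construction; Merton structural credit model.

Key observation: the asked-for credit quantity lives on the firm's capital structure — asset value, asset volatility, debt face 368.4741 — which is the structural model's domain.

framework: Merton structural credit model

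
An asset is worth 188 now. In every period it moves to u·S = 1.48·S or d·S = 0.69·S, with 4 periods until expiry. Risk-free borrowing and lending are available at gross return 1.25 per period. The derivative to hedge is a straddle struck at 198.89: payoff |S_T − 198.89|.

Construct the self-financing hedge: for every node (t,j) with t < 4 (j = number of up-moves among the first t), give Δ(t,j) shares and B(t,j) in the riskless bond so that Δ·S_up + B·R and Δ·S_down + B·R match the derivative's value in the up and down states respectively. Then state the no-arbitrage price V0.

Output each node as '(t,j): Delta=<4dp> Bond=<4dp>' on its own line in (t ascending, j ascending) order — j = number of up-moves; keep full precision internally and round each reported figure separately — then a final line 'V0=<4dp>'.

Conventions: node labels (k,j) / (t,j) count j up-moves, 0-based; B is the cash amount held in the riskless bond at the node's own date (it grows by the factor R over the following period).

Under the risk-neutral measure, an up-move has probability p* = (R−d)/(u−d) = 0.7089 and values discount at R = 1.25.
Payoffs at expiry: V(4,0)=156.2758, V(4,1)=107.4857, V(4,2)=2.8343, V(4,3)=221.6353, V(4,4)=703.1062
(3,0): S=61.7597. Δ = (V_up−V_dn)/(S_up−S_dn) = (107.4857−156.2758)/(91.4043−42.6142) = -1.0000. V = [p*·107.4857 + (1−p*)·156.2758]/1.25 = 97.3523. B = V − Δ·S = 159.1120.
(3,1): S=132.4701. Δ = (V_up−V_dn)/(S_up−S_dn) = (2.8343−107.4857)/(196.0557−91.4043) = -1.0000. V = [p*·2.8343 + (1−p*)·107.4857]/1.25 = 26.6419. B = V − Δ·S = 159.1120.
(3,2): S=284.1387. Δ = (V_up−V_dn)/(S_up−S_dn) = (221.6353−2.8343)/(420.5253−196.0557) = 0.9747. V = [p*·221.6353 + (1−p*)·2.8343]/1.25 = 126.3470. B = V − Δ·S = -150.6163.
(3,3): S=609.4569. Δ = (V_up−V_dn)/(S_up−S_dn) = (703.1062−221.6353)/(901.9962−420.5253) = 1.0000. V = [p*·703.1062 + (1−p*)·221.6353]/1.25 = 450.3449. B = V − Δ·S = -159.1120.
(2,0): S=89.5068. Δ = (V_up−V_dn)/(S_up−S_dn) = (26.6419−97.3523)/(132.4701−61.7597) = -1.0000. V = [p*·26.6419 + (1−p*)·97.3523]/1.25 = 37.7828. B = V − Δ·S = 127.2896.
(2,1): S=191.9856. Δ = (V_up−V_dn)/(S_up−S_dn) = (126.3470−26.6419)/(284.1387−132.4701) = 0.6574. V = [p*·126.3470 + (1−p*)·26.6419]/1.25 = 77.8551. B = V − Δ·S = -48.3538.
(2,2): S=411.7952. Δ = (V_up−V_dn)/(S_up−S_dn) = (450.3449−126.3470)/(609.4569−284.1387) = 0.9959. V = [p*·450.3449 + (1−p*)·126.3470]/1.25 = 284.8131. B = V − Δ·S = -125.3108.
(1,0): S=129.7200. Δ = (V_up−V_dn)/(S_up−S_dn) = (77.8551−37.7828)/(191.9856−89.5068) = 0.3910. V = [p*·77.8551 + (1−p*)·37.7828]/1.25 = 52.9508. B = V − Δ·S = 2.2263.
(1,1): S=278.2400. Δ = (V_up−V_dn)/(S_up−S_dn) = (284.8131−77.8551)/(411.7952−191.9856) = 0.9415. V = [p*·284.8131 + (1−p*)·77.8551]/1.25 = 179.6476. B = V − Δ·S = -82.3245.
(0,0): S=188.0000. Δ = (V_up−V_dn)/(S_up−S_dn) = (179.6476−52.9508)/(278.2400−129.7200) = 0.8531. V = [p*·179.6476 + (1−p*)·52.9508]/1.25 = 114.2090. B = V − Δ·S = -46.1667.
Sanity check at the root: Δ(0,0)·S0 + B(0,0) reproduces V0 = 114.2090.

(0,0): Delta=0.8531 Bond=-46.1667
(1,0): Delta=0.3910 Bond=2.2263
(1,1): Delta=0.9415 Bond=-82.3245
(2,0): Delta=-1.0000 Bond=127.2896
(2,1): Delta=0.6574 Bond=-48.3538
(2,2): Delta=0.9959 Bond=-125.3108
(3,0): Delta=-1.0000 Bond=159.1120
(3,1): Delta=-1.0000 Bond=159.1120
(3,2): Delta=0.9747 Bond=-150.6163
(3,3): Delta=1.0000 Bond=-159.1120
V0=114.2090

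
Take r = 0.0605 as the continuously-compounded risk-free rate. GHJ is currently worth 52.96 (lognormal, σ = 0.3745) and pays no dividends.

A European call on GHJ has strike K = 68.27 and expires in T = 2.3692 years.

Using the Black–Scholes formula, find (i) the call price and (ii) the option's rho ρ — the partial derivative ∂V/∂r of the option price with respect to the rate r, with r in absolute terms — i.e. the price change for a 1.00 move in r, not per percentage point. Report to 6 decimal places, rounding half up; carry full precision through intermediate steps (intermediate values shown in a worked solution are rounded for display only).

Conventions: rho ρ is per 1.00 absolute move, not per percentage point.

σ√T = 0.3745·√2.3692 = 0.576438
d₁ = (ln(S/K) + (r+σ²/2)T) / (σ√T) = (ln(52.96/68.27) + (0.0605+0.3745²/2)·2.3692) / 0.576438 = (-0.253934 + 0.309477) / 0.576438 = 0.096356
d₂ = d₁ − σ√T = 0.096356 − 0.576438 = -0.480082
e^{−rT} = 0.866462
N(d₁) = 0.538381,  N(d₂) = 0.315585
Call price V = S·N(d₁) − K·e^{−rT}·N(d₂) = 28.512671 − 18.667901 = 9.844770
ρ = K·T·e^{−rT}·N(d₂) = 44.227992

price = 9.844770
ρ = 44.227992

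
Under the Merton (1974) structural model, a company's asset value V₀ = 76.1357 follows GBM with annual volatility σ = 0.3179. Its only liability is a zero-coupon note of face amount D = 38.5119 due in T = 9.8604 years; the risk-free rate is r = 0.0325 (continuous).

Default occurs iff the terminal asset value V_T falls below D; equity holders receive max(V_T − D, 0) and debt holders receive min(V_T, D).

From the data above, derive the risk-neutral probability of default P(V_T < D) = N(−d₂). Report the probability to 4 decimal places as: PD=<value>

With assets at 76.1357 and a single debt payment of 38.5119 at 9.8604 years:
d₁ = [ln(V₀/D) + (r + σ²/2)T] / (σ√T)
   = [ln(76.1357/38.5119) + (0.0325 + 0.5·0.3179²)·9.8604] / (0.3179·√9.8604)
   = [0.681550 + 0.818711] / 0.998246 = 1.502896
d₂ = d₁ − σ√T = 1.502896 − 0.998246 = 0.504650
risk-neutral PD = N(−d₂) = N(-0.504650) = 0.306902

PD=0.3069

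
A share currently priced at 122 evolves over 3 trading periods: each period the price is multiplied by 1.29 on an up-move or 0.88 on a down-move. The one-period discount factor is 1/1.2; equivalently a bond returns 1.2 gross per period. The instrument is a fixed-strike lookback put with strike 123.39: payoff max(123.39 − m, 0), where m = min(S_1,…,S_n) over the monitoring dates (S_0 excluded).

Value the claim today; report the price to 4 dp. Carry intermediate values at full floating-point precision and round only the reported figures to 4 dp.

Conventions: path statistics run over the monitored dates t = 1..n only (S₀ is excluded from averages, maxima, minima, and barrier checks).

No-arbitrage gives p* = (R−d)/(u−d) = 0.7805: enumerate every path, weight its payoff by its p*-probability, and discount by R^3.
Enumerate all 2^3 = 8 price paths (U = up ×1.29, D = down ×0.88); each path with k up-moves has probability p*^k·(1−p*)^(3−k).
DDD: m=83.1396, payoff=40.2504, prob=0.010577
UDD: m=121.8751, payoff=1.5149, prob=0.037608
DUD: m=107.3600, payoff=16.0300, prob=0.037608
UUD: m=157.3800, payoff=0.0000, prob=0.133718
DDU: m=94.4768, payoff=28.9132, prob=0.037608
UDU: m=138.4944, payoff=0.0000, prob=0.133718
DUU: m=107.3600, payoff=16.0300, prob=0.133718
UUU: m=157.3800, payoff=0.0000, prob=0.475443
Price = Σ prob·payoff / R^3 = 4.316457 / 1.728000 = 2.4979

price = 2.4979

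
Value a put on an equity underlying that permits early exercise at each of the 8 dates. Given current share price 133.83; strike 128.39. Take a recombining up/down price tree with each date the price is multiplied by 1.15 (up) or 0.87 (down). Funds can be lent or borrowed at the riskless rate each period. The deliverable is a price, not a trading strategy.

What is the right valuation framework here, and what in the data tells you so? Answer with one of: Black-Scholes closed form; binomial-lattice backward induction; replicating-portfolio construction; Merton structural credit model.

Key observation: an American put (K = 128.39, S₀ = 133.83) on a 8-date tree has no closed form — the optimal stopping decision is embedded and must be resolved recursively from expiry.

framework: binomial-lattice backward induction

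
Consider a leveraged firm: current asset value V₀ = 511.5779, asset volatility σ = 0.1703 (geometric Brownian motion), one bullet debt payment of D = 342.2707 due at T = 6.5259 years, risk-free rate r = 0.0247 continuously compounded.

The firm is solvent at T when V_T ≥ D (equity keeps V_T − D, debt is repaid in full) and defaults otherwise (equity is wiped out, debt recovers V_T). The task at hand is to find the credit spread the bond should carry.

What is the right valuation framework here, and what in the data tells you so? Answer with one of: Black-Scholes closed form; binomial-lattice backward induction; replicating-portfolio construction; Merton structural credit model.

Key observation: with the firm-asset dynamics (V₀ = 511.5779) and a single zero-coupon liability of face 342.2707 given, debt value, spread, and default probability all derive from the option view of the balance sheet.

framework: Merton structural credit model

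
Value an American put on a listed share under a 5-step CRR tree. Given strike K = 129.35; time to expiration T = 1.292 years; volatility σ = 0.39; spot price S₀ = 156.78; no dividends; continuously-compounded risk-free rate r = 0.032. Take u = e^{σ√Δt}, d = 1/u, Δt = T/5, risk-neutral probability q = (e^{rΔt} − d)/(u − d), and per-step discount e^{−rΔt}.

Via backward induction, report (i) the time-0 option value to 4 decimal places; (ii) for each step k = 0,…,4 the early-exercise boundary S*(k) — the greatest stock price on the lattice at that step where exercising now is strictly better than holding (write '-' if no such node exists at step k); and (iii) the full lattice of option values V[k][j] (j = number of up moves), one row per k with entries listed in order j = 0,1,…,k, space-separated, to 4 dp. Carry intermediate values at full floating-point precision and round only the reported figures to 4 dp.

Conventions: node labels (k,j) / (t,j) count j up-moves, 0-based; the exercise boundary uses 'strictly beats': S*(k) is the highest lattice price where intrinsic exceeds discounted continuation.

price = 11.1462
boundary = - - - 86.4959 105.4615
tree:
11.1462
18.0543 3.5963
28.4085 6.7617 0.1101
42.8541 12.7108 0.2101 0.0000
58.4091 23.8885 0.4007 0.0000 0.0000
71.1667 42.8541 0.7644 0.0000 0.0000 0.0000

params: Δt=0.25840 u=1.21927 d=0.82017 q=0.47140 e^(-rΔt)=0.99177
t_5 payoffs: 71.1667 42.8541 0.7644 0.0000 0.0000 0.0000
t_4: node(4,0) S=70.9409 payoff=58.4091 vs cont=57.3439 → 58.4091 [stop]  node(4,1) S=105.4615 payoff=23.8885 vs cont=22.8234 → 23.8885 [stop]  node(4,2) S=156.7800 payoff=0.0000 vs cont=0.4007 → 0.4007 [wait]  node(4,3) S=233.0706 payoff=0.0000 vs cont=0.0000 → 0.0000 [wait]  node(4,4) S=346.4849 payoff=0.0000 vs cont=0.0000 → 0.0000 [wait]  ⇒ S*(4)=105.4615
t_3: node(3,0) S=86.4959 payoff=42.8541 vs cont=41.7890 → 42.8541 [stop]  node(3,1) S=128.5856 payoff=0.7644 vs cont=12.7108 → 12.7108 [wait]  node(3,2) S=191.1565 payoff=0.0000 vs cont=0.2101 → 0.2101 [wait]  node(3,3) S=284.1750 payoff=0.0000 vs cont=0.0000 → 0.0000 [wait]  ⇒ S*(3)=86.4959
t_2: node(2,0) S=105.4615 payoff=23.8885 vs cont=28.4085 → 28.4085 [wait]  node(2,1) S=156.7800 payoff=0.0000 vs cont=6.7617 → 6.7617 [wait]  node(2,2) S=233.0706 payoff=0.0000 vs cont=0.1101 → 0.1101 [wait]  ⇒ S*(2)=-
t_1: node(1,0) S=128.5856 payoff=0.7644 vs cont=18.0543 → 18.0543 [wait]  node(1,1) S=191.1565 payoff=0.0000 vs cont=3.5963 → 3.5963 [wait]  ⇒ S*(1)=-
t_0: node(0,0) S=156.7800 payoff=0.0000 vs cont=11.1462 → 11.1462 [wait]  ⇒ S*(0)=-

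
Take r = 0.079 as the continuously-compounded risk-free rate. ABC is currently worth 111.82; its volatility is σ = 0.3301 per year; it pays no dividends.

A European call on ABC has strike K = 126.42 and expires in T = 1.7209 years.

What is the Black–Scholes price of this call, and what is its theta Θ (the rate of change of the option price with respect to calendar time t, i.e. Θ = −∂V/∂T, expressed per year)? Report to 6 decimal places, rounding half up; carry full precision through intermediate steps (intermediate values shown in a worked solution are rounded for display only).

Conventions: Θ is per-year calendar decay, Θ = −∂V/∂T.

σ√T = 0.3301·√1.7209 = 0.433035
d₁ = (ln(S/K) + (r+σ²/2)T) / (σ√T) = (ln(111.82/126.42) + (0.079+0.3301²/2)·1.7209) / 0.433035 = (-0.122719 + 0.229711) / 0.433035 = 0.247074
d₂ = d₁ − σ√T = 0.247074 − 0.433035 = -0.185962
e^{−rT} = 0.872885
N(d₁) = 0.597574,  N(d₂) = 0.426237
Call price V = S·N(d₁) − K·e^{−rT}·N(d₂) = 66.820770 − 47.035368 = 19.785402
φ(d₁) = (1/√(2π))·e^{−d₁²/2} = 0.386949
Θ = −S·φ(d₁)·σ/(2√T) − r·K·e^{−rT}·N(d₂) = −5.443916 − 3.715794 = -9.159710

price = 19.785402
Θ = -9.159710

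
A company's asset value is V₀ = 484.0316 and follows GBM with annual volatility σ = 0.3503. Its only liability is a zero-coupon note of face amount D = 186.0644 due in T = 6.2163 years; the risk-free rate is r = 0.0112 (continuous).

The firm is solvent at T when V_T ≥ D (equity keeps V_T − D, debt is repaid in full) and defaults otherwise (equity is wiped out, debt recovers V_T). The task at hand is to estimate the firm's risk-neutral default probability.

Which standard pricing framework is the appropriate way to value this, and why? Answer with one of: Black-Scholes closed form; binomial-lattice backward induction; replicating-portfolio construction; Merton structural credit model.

Key observation: assets follow a GBM and default happens iff V_T < 186.0644; valuing claims on that split (equity as a call, risky debt as the residual) is the structural model's definition.

framework: Merton structural credit model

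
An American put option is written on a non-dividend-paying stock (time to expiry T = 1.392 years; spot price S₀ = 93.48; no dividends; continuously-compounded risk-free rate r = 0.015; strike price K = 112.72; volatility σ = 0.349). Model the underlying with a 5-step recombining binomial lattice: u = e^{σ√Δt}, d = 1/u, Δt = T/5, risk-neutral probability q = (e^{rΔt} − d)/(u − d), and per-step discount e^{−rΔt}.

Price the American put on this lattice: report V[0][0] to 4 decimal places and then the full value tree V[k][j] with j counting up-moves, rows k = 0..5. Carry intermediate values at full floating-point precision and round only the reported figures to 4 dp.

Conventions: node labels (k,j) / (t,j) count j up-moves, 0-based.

price = 26.3528
tree:
26.3528
36.4197 15.0257
48.0397 23.3990 5.5423
58.9179 34.9619 10.3267 0.0962
67.9666 48.0397 19.2400 0.1806 0.0000
75.4934 58.9179 34.9619 0.3393 0.0000 0.0000

params: Δt=0.27840 u=1.20219 d=0.83182 q=0.46539 e^(-rΔt)=0.99583
t_5 payoffs: 75.4934 58.9179 34.9619 0.3393 0.0000 0.0000
k=4: node(4,0) S=44.7534 payoff=67.9666 vs cont=67.4969 → 67.9666 [stop]  node(4,1) S=64.6803 payoff=48.0397 vs cont=47.5699 → 48.0397 [stop]  node(4,2) S=93.4800 payoff=19.2400 vs cont=18.7703 → 19.2400 [stop]  node(4,3) S=135.1030 payoff=0.0000 vs cont=0.1806 → 0.1806 [wait]  node(4,4) S=195.2592 payoff=0.0000 vs cont=0.0000 → 0.0000 [wait]
k=3: node(3,0) S=53.8021 payoff=58.9179 vs cont=58.4482 → 58.9179 [stop]  node(3,1) S=77.7581 payoff=34.9619 vs cont=34.4922 → 34.9619 [stop]  node(3,2) S=112.3807 payoff=0.3393 vs cont=10.3267 → 10.3267 [wait]  node(3,3) S=162.4195 payoff=0.0000 vs cont=0.0962 → 0.0962 [wait]
k=2: node(2,0) S=64.6803 payoff=48.0397 vs cont=47.5699 → 48.0397 [stop]  node(2,1) S=93.4800 payoff=19.2400 vs cont=23.3990 → 23.3990 [wait]  node(2,2) S=135.1030 payoff=0.0000 vs cont=5.5423 → 5.5423 [wait]
k=1: node(1,0) S=77.7581 payoff=34.9619 vs cont=36.4197 → 36.4197 [wait]  node(1,1) S=112.3807 payoff=0.3393 vs cont=15.0257 → 15.0257 [wait]
k=0: node(0,0) S=93.4800 payoff=19.2400 vs cont=26.3528 → 26.3528 [wait]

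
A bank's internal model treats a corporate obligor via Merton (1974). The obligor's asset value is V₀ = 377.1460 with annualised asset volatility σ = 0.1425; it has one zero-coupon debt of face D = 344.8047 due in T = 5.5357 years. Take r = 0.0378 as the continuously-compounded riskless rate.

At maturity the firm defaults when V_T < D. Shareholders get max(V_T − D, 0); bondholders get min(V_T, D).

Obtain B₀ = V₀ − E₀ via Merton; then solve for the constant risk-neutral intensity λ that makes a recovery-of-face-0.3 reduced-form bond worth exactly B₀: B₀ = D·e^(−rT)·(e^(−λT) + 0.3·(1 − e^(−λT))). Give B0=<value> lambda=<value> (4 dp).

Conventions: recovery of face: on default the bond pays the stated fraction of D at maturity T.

Work the structural quantities from V₀ = 377.1460 against face 344.8047:
d₁ = [ln(V₀/D) + (r + σ²/2)T] / (σ√T)
   = [ln(377.1460/344.8047) + (0.0378 + 0.5·0.1425²)·5.5357] / (0.1425·√5.5357)
   = [0.089654 + 0.265454] / 0.335275 = 1.059155
d₂ = d₁ − σ√T = 1.059155 − 0.335275 = 0.723881
N(d₁) = 0.855236,  N(d₂) = 0.765430,  e^(−rT) = 0.811193
E₀ = V₀·N(d₁) − D·e^(−rT)·N(d₂)
   = 377.1460·0.855236 − 344.8047·0.811193·0.765430 = 108.455377
B₀ = V₀ − E₀ = 377.1460 − 108.455377 = 268.690623
e^(−λT) = (B₀·e^(rT)/D − 0.3)/(1 − 0.3) = (268.6906·1.232752/344.8047 − 0.3)/0.7 = 0.94375410
λ = −ln(0.94375410)/5.5357 = 0.010458

B0=268.6906 lambda=0.0105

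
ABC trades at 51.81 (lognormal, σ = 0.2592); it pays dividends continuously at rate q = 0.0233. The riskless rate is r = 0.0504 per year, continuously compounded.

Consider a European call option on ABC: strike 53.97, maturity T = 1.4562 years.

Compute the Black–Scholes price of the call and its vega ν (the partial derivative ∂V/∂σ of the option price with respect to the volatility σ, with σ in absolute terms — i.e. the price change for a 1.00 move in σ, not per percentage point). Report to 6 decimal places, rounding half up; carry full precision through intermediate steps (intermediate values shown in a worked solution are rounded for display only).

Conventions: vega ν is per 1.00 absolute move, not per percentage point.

price = 6.193684
ν = 23.833267

σ√T = 0.2592·√1.4562 = 0.312785
d₁ = (ln(S/K) + (r−q+σ²/2)T) / (σ√T) = (ln(51.81/53.97) + (0.0504−0.0233+0.2592²/2)·1.4562) / 0.312785 = (-0.040845 + 0.088380) / 0.312785 = 0.151974
d₂ = d₁ − σ√T = 0.151974 − 0.312785 = -0.160811
e^{−rT} = 0.929236
e^{−qT} = 0.966640
N(d₁) = 0.560396,  N(d₂) = 0.436121
Call price V = S·e^{−qT}·N(d₁) − K·e^{−rT}·N(d₂) = 28.065535 − 21.871851 = 6.193684
φ(d₁) = (1/√(2π))·e^{−d₁²/2} = 0.394362
ν = S·e^{−qT}·φ(d₁)·√T = 23.833267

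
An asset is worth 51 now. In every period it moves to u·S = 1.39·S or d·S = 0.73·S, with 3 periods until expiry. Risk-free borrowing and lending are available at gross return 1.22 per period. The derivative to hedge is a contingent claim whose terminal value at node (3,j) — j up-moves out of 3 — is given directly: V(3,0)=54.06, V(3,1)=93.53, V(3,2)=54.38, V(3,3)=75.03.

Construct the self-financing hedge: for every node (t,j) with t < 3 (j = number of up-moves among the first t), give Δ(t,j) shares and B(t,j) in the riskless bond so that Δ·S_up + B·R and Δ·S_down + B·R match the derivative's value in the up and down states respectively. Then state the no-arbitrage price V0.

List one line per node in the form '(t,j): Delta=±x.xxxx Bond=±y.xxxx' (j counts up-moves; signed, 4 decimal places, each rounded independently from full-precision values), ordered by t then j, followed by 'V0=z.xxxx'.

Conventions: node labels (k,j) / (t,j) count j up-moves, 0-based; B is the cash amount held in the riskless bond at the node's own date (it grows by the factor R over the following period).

(0,0): Delta=-0.0194 Bond=38.7741
(1,0): Delta=-0.6305 Bond=70.0533
(1,1): Delta=0.0919 Bond=39.4119
(2,0): Delta=2.2004 Bond=8.5277
(2,1): Delta=-1.1463 Bond=112.1576
(2,2): Delta=0.3175 Bond=25.8523
V0=37.7840

Arbitrage-free pricing uses the up-move probability p* = (R−d)/(u−d) = 0.7424, discounting each step at R = 1.22.
At maturity the claim pays: V(3,0)=54.0600, V(3,1)=93.5300, V(3,2)=54.3800, V(3,3)=75.0300
Node (2,0) S=27.1779: V=(p*·93.5300+(1−p*)·54.0600)/1.22=68.3307; Δ=(93.5300−54.0600)/(37.7773−19.8399)=2.2004; B=V−Δ·S=8.5277
Node (2,1) S=51.7497: V=(p*·54.3800+(1−p*)·93.5300)/1.22=52.8394; Δ=(54.3800−93.5300)/(71.9321−37.7773)=-1.1463; B=V−Δ·S=112.1576
Node (2,2) S=98.5371: V=(p*·75.0300+(1−p*)·54.3800)/1.22=57.1402; Δ=(75.0300−54.3800)/(136.9666−71.9321)=0.3175; B=V−Δ·S=25.8523
Node (1,0) S=37.2300: V=(p*·52.8394+(1−p*)·68.3307)/1.22=46.5816; Δ=(52.8394−68.3307)/(51.7497−27.1779)=-0.6305; B=V−Δ·S=70.0533
Node (1,1) S=70.8900: V=(p*·57.1402+(1−p*)·52.8394)/1.22=45.9282; Δ=(57.1402−52.8394)/(98.5371−51.7497)=0.0919; B=V−Δ·S=39.4119
Node (0,0) S=51.0000: V=(p*·45.9282+(1−p*)·46.5816)/1.22=37.7840; Δ=(45.9282−46.5816)/(70.8900−37.2300)=-0.0194; B=V−Δ·S=38.7741
Sanity check at the root: Δ(0,0)·S0 + B(0,0) reproduces V0 = 37.7840.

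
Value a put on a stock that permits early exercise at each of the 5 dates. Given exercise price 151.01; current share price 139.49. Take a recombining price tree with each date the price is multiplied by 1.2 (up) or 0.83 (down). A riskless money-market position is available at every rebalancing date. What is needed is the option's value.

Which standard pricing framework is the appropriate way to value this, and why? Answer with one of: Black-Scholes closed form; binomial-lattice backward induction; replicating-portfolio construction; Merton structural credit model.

Key observation: with exercise allowed before expiry on a discrete up/down model (5 steps from spot 139.49), the strike-151.01 put's value must be rolled back through the tree testing early exercise at each node.

framework: binomial-lattice backward induction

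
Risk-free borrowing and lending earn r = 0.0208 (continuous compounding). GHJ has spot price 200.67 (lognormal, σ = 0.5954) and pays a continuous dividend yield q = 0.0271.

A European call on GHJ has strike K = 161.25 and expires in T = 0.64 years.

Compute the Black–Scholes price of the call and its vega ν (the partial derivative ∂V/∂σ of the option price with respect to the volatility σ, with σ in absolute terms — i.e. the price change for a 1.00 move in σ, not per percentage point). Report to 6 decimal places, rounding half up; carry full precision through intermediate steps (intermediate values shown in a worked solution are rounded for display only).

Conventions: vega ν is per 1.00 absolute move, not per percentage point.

price = 55.861203
ν = 49.648931

σ√T = 0.5954·√0.64 = 0.476320
d₁ = (ln(S/K) + (r−q+σ²/2)T) / (σ√T) = (ln(200.67/161.25) + (0.0208−0.0271+0.5954²/2)·0.64) / 0.476320 = (0.218706 + 0.109408) / 0.476320 = 0.688852
d₂ = d₁ − σ√T = 0.688852 − 0.476320 = 0.212532
e^{−rT} = 0.986776
e^{−qT} = 0.982806
N(d₁) = 0.754542,  N(d₂) = 0.584154
Call price V = S·e^{−qT}·N(d₁) − K·e^{−rT}·N(d₂) = 148.810448 − 92.949245 = 55.861203
φ(d₁) = (1/√(2π))·e^{−d₁²/2} = 0.314681
ν = S·e^{−qT}·φ(d₁)·√T = 49.648931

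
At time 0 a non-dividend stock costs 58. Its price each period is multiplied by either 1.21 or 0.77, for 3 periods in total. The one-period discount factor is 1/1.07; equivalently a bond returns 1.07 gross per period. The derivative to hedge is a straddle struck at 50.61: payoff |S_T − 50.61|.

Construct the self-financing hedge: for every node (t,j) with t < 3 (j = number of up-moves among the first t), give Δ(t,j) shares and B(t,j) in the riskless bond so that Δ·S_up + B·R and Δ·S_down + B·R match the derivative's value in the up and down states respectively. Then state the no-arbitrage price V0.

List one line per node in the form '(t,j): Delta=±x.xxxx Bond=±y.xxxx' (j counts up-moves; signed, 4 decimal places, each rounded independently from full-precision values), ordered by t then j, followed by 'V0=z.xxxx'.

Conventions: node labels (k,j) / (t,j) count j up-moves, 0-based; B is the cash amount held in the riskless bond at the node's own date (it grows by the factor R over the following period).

The replicating-portfolio and risk-neutral prices coincide; use p* = (1.07−0.77)/(1.21−0.77) = 0.6818 for the latter.
Terminal payoffs: V(3,0)=24.1311, V(3,1)=9.0003, V(3,2)=14.7767, V(3,3)=52.1405
Node (2,0) S=34.3882: V=(p*·9.0003+(1−p*)·24.1311)/1.07=12.9109; Δ=(9.0003−24.1311)/(41.6097−26.4789)=-1.0000; B=V−Δ·S=47.2991
Node (2,1) S=54.0386: V=(p*·14.7767+(1−p*)·9.0003)/1.07=12.0923; Δ=(14.7767−9.0003)/(65.3867−41.6097)=0.2429; B=V−Δ·S=-1.0360
Node (2,2) S=84.9178: V=(p*·52.1405+(1−p*)·14.7767)/1.07=37.6187; Δ=(52.1405−14.7767)/(102.7505−65.3867)=1.0000; B=V−Δ·S=-47.2991
Node (1,0) S=44.6600: V=(p*·12.0923+(1−p*)·12.9109)/1.07=11.5446; Δ=(12.0923−12.9109)/(54.0386−34.3882)=-0.0417; B=V−Δ·S=13.4050
Node (1,1) S=70.1800: V=(p*·37.6187+(1−p*)·12.0923)/1.07=27.5670; Δ=(37.6187−12.0923)/(84.9178−54.0386)=0.8267; B=V−Δ·S=-30.4476
Node (0,0) S=58.0000: V=(p*·27.5670+(1−p*)·11.5446)/1.07=20.9990; Δ=(27.5670−11.5446)/(70.1800−44.6600)=0.6278; B=V−Δ·S=-15.4154
Sanity check at the root: Δ(0,0)·S0 + B(0,0) reproduces V0 = 20.9990.

(0,0): Delta=0.6278 Bond=-15.4154
(1,0): Delta=-0.0417 Bond=13.4050
(1,1): Delta=0.8267 Bond=-30.4476
(2,0): Delta=-1.0000 Bond=47.2991
(2,1): Delta=0.2429 Bond=-1.0360
(2,2): Delta=1.0000 Bond=-47.2991
V0=20.9990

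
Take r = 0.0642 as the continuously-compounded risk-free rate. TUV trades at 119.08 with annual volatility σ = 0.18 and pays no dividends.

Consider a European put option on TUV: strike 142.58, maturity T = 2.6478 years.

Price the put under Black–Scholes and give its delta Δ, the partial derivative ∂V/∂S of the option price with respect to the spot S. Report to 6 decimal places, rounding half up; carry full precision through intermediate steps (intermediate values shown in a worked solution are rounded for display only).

price = 14.549108
Δ = -0.455451

σ√T = 0.18·√2.6478 = 0.292897
d₁ = (ln(S/K) + (r+σ²/2)T) / (σ√T) = (ln(119.08/142.58) + (0.0642+0.18²/2)·2.6478) / 0.292897 = (-0.180108 + 0.212883) / 0.292897 = 0.111901
d₂ = d₁ − σ√T = 0.111901 − 0.292897 = -0.180996
e^{−rT} = 0.843674
N(−d₁) = 0.455451,  N(−d₂) = 0.571815
Put price V = K·e^{−rT}·N(−d₂) − S·N(−d₁) = 68.784218 − 54.235111 = 14.549108
Δ = −N(−d₁) = -0.455451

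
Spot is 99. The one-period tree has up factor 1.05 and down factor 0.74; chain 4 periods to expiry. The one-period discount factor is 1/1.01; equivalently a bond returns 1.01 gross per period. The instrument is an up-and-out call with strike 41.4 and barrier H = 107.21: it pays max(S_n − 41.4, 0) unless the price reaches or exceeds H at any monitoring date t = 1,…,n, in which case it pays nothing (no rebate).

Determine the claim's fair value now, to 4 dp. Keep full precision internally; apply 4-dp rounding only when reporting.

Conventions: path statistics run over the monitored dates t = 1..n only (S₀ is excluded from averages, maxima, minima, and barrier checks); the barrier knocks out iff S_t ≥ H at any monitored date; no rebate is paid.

price = 8.2323

No-arbitrage gives p* = (R−d)/(u−d) = 0.8710: enumerate every path, weight its payoff by its p*-probability, and discount by R^4.
Enumerate all 2^4 = 16 price paths (U = up ×1.05, D = down ×0.74); each path with k up-moves has probability p*^k·(1−p*)^(4−k).
DDDD: M=73.2600, payoff=0.0000, prob=0.000277
UDDD: M=103.9500, payoff=0.7230, prob=0.001871
DUDD: M=76.9230, payoff=0.7230, prob=0.001871
UUDD: M=109.1475, payoff=0.0000, prob=0.012630
DDUD: M=73.2600, payoff=0.7230, prob=0.001871
UDUD: M=103.9500, payoff=18.3692, prob=0.012630
DUUD: M=80.7691, payoff=18.3692, prob=0.012630
UUUD: M=114.6049, payoff=0.0000, prob=0.085252
DDDU: M=73.2600, payoff=0.7230, prob=0.001871
UDDU: M=103.9500, payoff=18.3692, prob=0.012630
DUDU: M=76.9230, payoff=18.3692, prob=0.012630
UUDU: M=109.1475, payoff=0.0000, prob=0.085252
DDUU: M=73.2600, payoff=18.3692, prob=0.012630
UDUU: M=103.9500, payoff=43.4076, prob=0.085252
DUUU: M=84.8076, payoff=43.4076, prob=0.085252
UUUU: M=120.3351, payoff=0.0000, prob=0.575451
Price = Σ prob·payoff / R^4 = 8.566587 / 1.040604 = 8.2323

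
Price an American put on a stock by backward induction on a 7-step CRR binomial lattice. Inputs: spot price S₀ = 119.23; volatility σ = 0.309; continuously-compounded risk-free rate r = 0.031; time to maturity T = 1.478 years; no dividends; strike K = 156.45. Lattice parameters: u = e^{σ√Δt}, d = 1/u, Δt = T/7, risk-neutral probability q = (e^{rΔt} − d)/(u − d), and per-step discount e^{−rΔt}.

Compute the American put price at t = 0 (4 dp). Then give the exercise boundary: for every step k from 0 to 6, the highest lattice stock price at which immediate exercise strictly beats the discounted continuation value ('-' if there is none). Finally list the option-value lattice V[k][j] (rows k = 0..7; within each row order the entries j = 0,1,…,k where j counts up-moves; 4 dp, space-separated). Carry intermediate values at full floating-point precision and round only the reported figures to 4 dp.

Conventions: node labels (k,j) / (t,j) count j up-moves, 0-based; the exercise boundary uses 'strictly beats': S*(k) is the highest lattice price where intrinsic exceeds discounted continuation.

price = 41.0772
boundary = - - 89.7548 103.4479 89.7548 103.4479 119.2300
tree:
41.0772
53.2518 28.8371
66.6952 39.8424 17.6610
78.5758 53.0021 26.5504 8.5577
88.8837 66.6952 38.4322 14.4225 2.5102
97.8273 78.5758 53.0021 23.6395 4.9313 0.0000
105.5870 88.8837 66.6952 37.2200 9.6872 0.0000 0.0000
112.3196 97.8273 78.5758 53.0021 19.0302 0.0000 0.0000 0.0000

params: Δt=0.21114 u=1.15256 d=0.86763 q=0.48761 e^(-rΔt)=0.99348
t_7 payoffs: 112.3196 97.8273 78.5758 53.0021 19.0302 0.0000 0.0000 0.0000
t_6: node(6,0) S=50.8630 payoff=105.5870 vs cont=104.5663 → 105.5870 [stop]  node(6,1) S=67.5663 payoff=88.8837 vs cont=87.8630 → 88.8837 [stop]  node(6,2) S=89.7548 payoff=66.6952 vs cont=65.6745 → 66.6952 [stop]  node(6,3) S=119.2300 payoff=37.2200 vs cont=36.1993 → 37.2200 [stop]  node(6,4) S=158.3847 payoff=0.0000 vs cont=9.6872 → 9.6872 [wait]  node(6,5) S=210.3978 payoff=0.0000 vs cont=0.0000 → 0.0000 [wait]  node(6,6) S=279.4917 payoff=0.0000 vs cont=0.0000 → 0.0000 [wait]  ⇒ S*(6)=119.2300
t_5: node(5,0) S=58.6227 payoff=97.8273 vs cont=96.8066 → 97.8273 [stop]  node(5,1) S=77.8742 payoff=78.5758 vs cont=77.5551 → 78.5758 [stop]  node(5,2) S=103.4479 payoff=53.0021 vs cont=51.9814 → 53.0021 [stop]  node(5,3) S=137.4198 payoff=19.0302 vs cont=23.6395 → 23.6395 [wait]  node(5,4) S=182.5481 payoff=0.0000 vs cont=4.9313 → 4.9313 [wait]  node(5,5) S=242.4963 payoff=0.0000 vs cont=0.0000 → 0.0000 [wait]  ⇒ S*(5)=103.4479
t_4: node(4,0) S=67.5663 payoff=88.8837 vs cont=87.8630 → 88.8837 [stop]  node(4,1) S=89.7548 payoff=66.6952 vs cont=65.6745 → 66.6952 [stop]  node(4,2) S=119.2300 payoff=37.2200 vs cont=38.4322 → 38.4322 [wait]  node(4,3) S=158.3847 payoff=0.0000 vs cont=14.4225 → 14.4225 [wait]  node(4,4) S=210.3978 payoff=0.0000 vs cont=2.5102 → 2.5102 [wait]  ⇒ S*(4)=89.7548
t_3: node(3,0) S=77.8742 payoff=78.5758 vs cont=77.5551 → 78.5758 [stop]  node(3,1) S=103.4479 payoff=53.0021 vs cont=52.5687 → 53.0021 [stop]  node(3,2) S=137.4198 payoff=19.0302 vs cont=26.5504 → 26.5504 [wait]  node(3,3) S=182.5481 payoff=0.0000 vs cont=8.5577 → 8.5577 [wait]  ⇒ S*(3)=103.4479
t_2: node(2,0) S=89.7548 payoff=66.6952 vs cont=65.6745 → 66.6952 [stop]  node(2,1) S=119.2300 payoff=37.2200 vs cont=39.8424 → 39.8424 [wait]  node(2,2) S=158.3847 payoff=0.0000 vs cont=17.6610 → 17.6610 [wait]  ⇒ S*(2)=89.7548
t_1: node(1,0) S=103.4479 payoff=53.0021 vs cont=53.2518 → 53.2518 [wait]  node(1,1) S=137.4198 payoff=19.0302 vs cont=28.8371 → 28.8371 [wait]  ⇒ S*(1)=-
t_0: node(0,0) S=119.2300 payoff=37.2200 vs cont=41.0772 → 41.0772 [wait]  ⇒ S*(0)=-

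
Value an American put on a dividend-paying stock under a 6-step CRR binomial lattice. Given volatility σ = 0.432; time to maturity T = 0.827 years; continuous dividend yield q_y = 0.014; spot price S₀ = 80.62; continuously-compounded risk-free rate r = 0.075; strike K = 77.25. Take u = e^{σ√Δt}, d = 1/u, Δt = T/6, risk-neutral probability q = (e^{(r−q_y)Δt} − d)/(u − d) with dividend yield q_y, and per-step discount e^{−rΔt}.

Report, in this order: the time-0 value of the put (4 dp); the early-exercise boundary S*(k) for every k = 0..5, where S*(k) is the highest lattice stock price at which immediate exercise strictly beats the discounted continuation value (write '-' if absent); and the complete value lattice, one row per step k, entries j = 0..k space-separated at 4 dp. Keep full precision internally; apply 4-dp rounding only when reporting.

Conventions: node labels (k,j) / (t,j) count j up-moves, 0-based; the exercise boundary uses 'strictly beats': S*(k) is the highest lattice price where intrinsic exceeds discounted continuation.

Δt=0.13783  u=1.17396  d=0.85182  q=0.48620  discount=0.98972
step 6 (expiry): payoffs max(K−S,0) = 46.4522 34.8049 18.7528 0.0000 0.0000 0.0000 0.0000
step 5: (k=5,j=0): S=36.1554, K−S=41.0946, hold=40.3698 ⇒ V=41.0946 exercise | (k=5,j=1): S=49.8289, K−S=27.4211, hold=26.7227 ⇒ V=27.4211 exercise | (k=5,j=2): S=68.6735, K−S=8.5765, hold=9.5361 ⇒ V=9.5361 continue | (k=5,j=3): S=94.6448, K−S=0.0000, hold=0.0000 ⇒ V=0.0000 continue | (k=5,j=4): S=130.4381, K−S=0.0000, hold=0.0000 ⇒ V=0.0000 continue | (k=5,j=5): S=179.7679, K−S=0.0000, hold=0.0000 ⇒ V=0.0000 continue  boundary S*=49.8289
step 4: (k=4,j=0): S=42.4451, K−S=34.8049, hold=34.0923 ⇒ V=34.8049 exercise | (k=4,j=1): S=58.4972, K−S=18.7528, hold=18.5329 ⇒ V=18.7528 exercise | (k=4,j=2): S=80.6200, K−S=0.0000, hold=4.8493 ⇒ V=4.8493 continue | (k=4,j=3): S=111.1093, K−S=0.0000, hold=0.0000 ⇒ V=0.0000 continue | (k=4,j=4): S=153.1293, K−S=0.0000, hold=0.0000 ⇒ V=0.0000 continue  boundary S*=58.4972
step 3: (k=3,j=0): S=49.8289, K−S=27.4211, hold=26.7227 ⇒ V=27.4211 exercise | (k=3,j=1): S=68.6735, K−S=8.5765, hold=11.8696 ⇒ V=11.8696 continue | (k=3,j=2): S=94.6448, K−S=0.0000, hold=2.4659 ⇒ V=2.4659 continue | (k=3,j=3): S=130.4381, K−S=0.0000, hold=0.0000 ⇒ V=0.0000 continue  boundary S*=49.8289
step 2: (k=2,j=0): S=58.4972, K−S=18.7528, hold=19.6557 ⇒ V=19.6557 continue | (k=2,j=1): S=80.6200, K−S=0.0000, hold=7.2225 ⇒ V=7.2225 continue | (k=2,j=2): S=111.1093, K−S=0.0000, hold=1.2540 ⇒ V=1.2540 continue  boundary S*=-
step 1: (k=1,j=0): S=68.6735, K−S=8.5765, hold=13.4707 ⇒ V=13.4707 continue | (k=1,j=1): S=94.6448, K−S=0.0000, hold=4.2762 ⇒ V=4.2762 continue  boundary S*=-
step 0: (k=0,j=0): S=80.6200, K−S=0.0000, hold=8.9078 ⇒ V=8.9078 continue  boundary S*=-

price = 8.9078
boundary = - - - 49.8289 58.4972 49.8289
tree:
8.9078
13.4707 4.2762
19.6557 7.2225 1.2540
27.4211 11.8696 2.4659 0.0000
34.8049 18.7528 4.8493 0.0000 0.0000
41.0946 27.4211 9.5361 0.0000 0.0000 0.0000
46.4522 34.8049 18.7528 0.0000 0.0000 0.0000 0.0000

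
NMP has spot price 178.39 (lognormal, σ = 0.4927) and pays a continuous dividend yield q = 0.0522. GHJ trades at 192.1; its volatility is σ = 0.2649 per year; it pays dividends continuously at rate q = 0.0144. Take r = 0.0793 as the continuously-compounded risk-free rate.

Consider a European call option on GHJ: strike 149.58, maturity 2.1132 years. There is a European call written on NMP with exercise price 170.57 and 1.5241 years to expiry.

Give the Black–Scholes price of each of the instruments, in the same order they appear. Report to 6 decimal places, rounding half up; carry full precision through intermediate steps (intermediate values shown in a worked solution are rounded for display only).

[GHJ call K=149.58]
σ√T = 0.2649·√2.1132 = 0.385081
d₁ = (ln(S/K) + (r−q+σ²/2)T) / (σ√T) = (ln(192.1/149.58) + (0.0793−0.0144+0.2649²/2)·2.1132) / 0.385081 = (0.250185 + 0.211290) / 0.385081 = 1.198384
d₂ = d₁ − σ√T = 1.198384 − 0.385081 = 0.813303
e^{−rT} = 0.845712
e^{−qT} = 0.970028
N(d₁) = 0.884616,  N(d₂) = 0.791978
price = S·e^{−qT}·N(d₁) − K·e^{−rT}·N(d₂) = 164.841538 − 100.186425 = 64.655113
[NMP call K=170.57]
σ√T = 0.4927·√1.5241 = 0.608260
d₁ = (ln(S/K) + (r−q+σ²/2)T) / (σ√T) = (ln(178.39/170.57) + (0.0793−0.0522+0.4927²/2)·1.5241) / 0.608260 = (0.044826 + 0.226293) / 0.608260 = 0.445730
d₂ = d₁ − σ√T = 0.445730 − 0.608260 = -0.162530
e^{−rT} = 0.886157
e^{−qT} = 0.923524
N(d₁) = 0.672104,  N(d₂) = 0.435444
price = S·e^{−qT}·N(d₁) − K·e^{−rT}·N(d₂) = 110.727436 − 65.818170 = 44.909266

price(GHJ call K=149.58) = 64.655113
price(NMP call K=170.57) = 44.909266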